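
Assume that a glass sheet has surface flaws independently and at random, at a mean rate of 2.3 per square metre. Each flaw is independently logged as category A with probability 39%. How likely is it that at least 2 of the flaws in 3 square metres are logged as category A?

0.7497

Thinning: the flaws that are logged as category A themselves form a Poisson process with rate 0.39 × 2.3 = 0.897 per square metre.
Over the interval, μ = 0.897 × 3 = 2.691 (3 square metres).
P(N ≥ 2) = 1 − P(N ≤ 1) ≈ 0.7497.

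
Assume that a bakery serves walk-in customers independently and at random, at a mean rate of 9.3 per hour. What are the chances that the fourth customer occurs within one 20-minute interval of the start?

Over the interval, μ = 9.3 × 1/3 = 3.1 (a 20-minute interval = 1/3 hours).
The fourth arrival falls in the interval iff at least 4 events occur there: P(S_4 ≤ t) = P(N ≥ 4) = 1 − P(N ≤ 3) ≈ 0.3752.

0.3752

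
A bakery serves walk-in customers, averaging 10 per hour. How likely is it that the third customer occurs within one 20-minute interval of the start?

Over the interval, μ = 10 × 1/3 ≈ 3.33333 (a 20-minute interval = 1/3 hours).
The third arrival falls in the interval iff at least 3 events occur there: P(S_3 ≤ t) = P(N ≥ 3) = 1 − P(N ≤ 2) ≈ 0.6472.

0.6472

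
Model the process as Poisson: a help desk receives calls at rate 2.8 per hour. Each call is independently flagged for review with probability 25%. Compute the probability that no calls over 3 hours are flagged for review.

Thinning: the calls that are flagged for review themselves form a Poisson process with rate 0.25 × 2.8 = 0.7 per hour.
Over the interval, μ = 0.7 × 3 = 2.1 (3 hours).
P(N = 0) = e^(−2.1) · 2.1^0/0! ≈ 0.1225.

0.1225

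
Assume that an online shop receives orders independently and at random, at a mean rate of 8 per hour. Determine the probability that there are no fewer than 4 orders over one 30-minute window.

Over the interval, μ = 8 × 0.5 = 4 (a 30-minute window = 0.5 hours).
P(N ≥ 4) = 1 − P(N ≤ 3) = 1 − Σ_{j=0}^{3} e^(−μ) μ^j/j! ≈ 0.5665.

0.5665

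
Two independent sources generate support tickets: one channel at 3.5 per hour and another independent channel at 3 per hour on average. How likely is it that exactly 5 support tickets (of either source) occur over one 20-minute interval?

Independent Poisson processes superpose: combined rate λ = 3.5 + 3 = 6.5 per hour.
Over the interval, μ = 6.5 × 1/3 ≈ 2.16667 (a 20-minute interval = 1/3 hours).
P(N = 5) = e^(−2.16667) · 2.16667^5/5! ≈ 0.0456.

0.0456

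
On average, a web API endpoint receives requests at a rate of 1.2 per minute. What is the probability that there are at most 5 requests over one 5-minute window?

0.4457

Over the interval, μ = 1.2 × 5 = 6 (a 5-minute window = 5 minutes).
P(N ≤ 5) = Σ_{j=0}^{5} e^(−μ) μ^j/j! ≈ 0.4457.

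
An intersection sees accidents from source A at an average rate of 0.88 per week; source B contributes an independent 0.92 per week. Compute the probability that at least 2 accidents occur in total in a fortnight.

0.8743

Independent Poisson processes superpose: combined rate λ = 0.88 + 0.92 = 1.8 per week.
Over the interval, μ = 1.8 × 2 = 3.6 (a fortnight = 2 weeks).
P(N ≥ 2) = 1 − P(N ≤ 1) ≈ 0.8743.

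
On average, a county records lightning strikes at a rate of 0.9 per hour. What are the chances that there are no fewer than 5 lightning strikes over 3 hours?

Over the interval, μ = 0.9 × 3 = 2.7 (3 hours).
P(N ≥ 5) = 1 − P(N ≤ 4) = 1 − Σ_{j=0}^{4} e^(−μ) μ^j/j! ≈ 0.1371.

0.1371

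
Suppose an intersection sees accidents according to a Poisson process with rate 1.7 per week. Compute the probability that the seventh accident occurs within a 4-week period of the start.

Over the interval, μ = 1.7 × 4 = 6.8 (a 4-week period = 4 weeks).
The seventh arrival falls in the interval iff at least 7 events occur there: P(S_7 ≤ t) = P(N ≥ 7) = 1 − P(N ≤ 6) ≈ 0.5201.

0.5201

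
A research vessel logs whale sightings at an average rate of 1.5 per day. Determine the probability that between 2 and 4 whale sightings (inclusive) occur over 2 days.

Over the interval, μ = 1.5 × 2 = 3 (2 days).
P(2 ≤ N ≤ 4) = Σ_{j=2}^{4} e^(−3) · 3^j/j! ≈ 0.6161.

0.6161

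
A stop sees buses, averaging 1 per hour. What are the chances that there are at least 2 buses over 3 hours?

0.8009

Over the interval, μ = 1 × 3 = 3 (3 hours).
P(N ≥ 2) = 1 − P(N ≤ 1) = 1 − Σ_{j=0}^{1} e^(−μ) μ^j/j! ≈ 0.8009.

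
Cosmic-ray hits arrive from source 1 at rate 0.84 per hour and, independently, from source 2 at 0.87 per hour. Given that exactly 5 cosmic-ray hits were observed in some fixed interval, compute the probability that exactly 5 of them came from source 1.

0.0286

Given the total, each event is independently from source 1 with probability p = λ_1/(λ_1+λ_2) = 0.84/1.71 ≈ 0.4912.
So K ~ Binomial(5, 0.84/1.71): P(K = 5) = C(5,5) · (0.84/1.71)^5 · (0.87/1.71)^0 ≈ 0.0286.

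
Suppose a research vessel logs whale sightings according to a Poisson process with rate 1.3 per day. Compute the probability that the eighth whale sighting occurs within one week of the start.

0.6877

Over the interval, μ = 1.3 × 7 = 9.1 (a week = 7 days).
The eighth arrival falls in the interval iff at least 8 events occur there: P(S_8 ≤ t) = P(N ≥ 8) = 1 − P(N ≤ 7) ≈ 0.6877.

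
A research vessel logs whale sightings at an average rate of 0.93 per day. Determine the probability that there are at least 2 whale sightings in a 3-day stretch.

0.7672

Over the interval, μ = 0.93 × 3 = 2.79 (a 3-day stretch = 3 days).
P(N ≥ 2) = 1 − P(N ≤ 1) = 1 − Σ_{j=0}^{1} e^(−μ) μ^j/j! ≈ 0.7672.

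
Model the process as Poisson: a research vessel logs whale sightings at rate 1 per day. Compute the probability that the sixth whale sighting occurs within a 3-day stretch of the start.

0.0839

Over the interval, μ = 1 × 3 = 3 (a 3-day stretch = 3 days).
The sixth arrival falls in the interval iff at least 6 events occur there: P(S_6 ≤ t) = P(N ≥ 6) = 1 − P(N ≤ 5) ≈ 0.0839.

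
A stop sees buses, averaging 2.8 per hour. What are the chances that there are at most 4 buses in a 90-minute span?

0.5898

Over the interval, μ = 2.8 × 1.5 = 4.2 (a 90-minute span = 1.5 hours).
P(N ≤ 4) = Σ_{j=0}^{4} e^(−μ) μ^j/j! ≈ 0.5898.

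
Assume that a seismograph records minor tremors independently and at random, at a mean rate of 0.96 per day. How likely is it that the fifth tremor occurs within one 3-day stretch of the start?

0.1650

Over the interval, μ = 0.96 × 3 = 2.88 (a 3-day stretch = 3 days).
The fifth arrival falls in the interval iff at least 5 events occur there: P(S_5 ≤ t) = P(N ≥ 5) = 1 − P(N ≤ 4) ≈ 0.1650.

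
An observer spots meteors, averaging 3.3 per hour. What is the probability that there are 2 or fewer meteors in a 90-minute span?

0.1289

Over the interval, μ = 3.3 × 1.5 = 4.95 (a 90-minute span = 1.5 hours).
P(N ≤ 2) = Σ_{j=0}^{2} e^(−μ) μ^j/j! ≈ 0.1289.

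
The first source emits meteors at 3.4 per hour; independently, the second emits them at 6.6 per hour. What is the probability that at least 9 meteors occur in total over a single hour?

Independent Poisson processes superpose: combined rate λ = 3.4 + 6.6 = 10 per hour.
So μ = 10.
P(N ≥ 9) = 1 − P(N ≤ 8) ≈ 0.6672.

0.6672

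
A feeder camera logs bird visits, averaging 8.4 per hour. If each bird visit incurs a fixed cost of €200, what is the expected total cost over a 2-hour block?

E[N] = 8.4 × 2 = 16.8 (a 2-hour block = 2 hours); E[cost] = 16.8 × €200 = €3360.

€3360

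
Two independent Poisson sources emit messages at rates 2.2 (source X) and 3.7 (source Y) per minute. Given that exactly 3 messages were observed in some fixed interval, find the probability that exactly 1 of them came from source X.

0.4399

Given the total, each event is independently from source X with probability p = λ_X/(λ_X+λ_Y) = 2.2/5.9 ≈ 0.3729.
So K ~ Binomial(3, 2.2/5.9): P(K = 1) = C(3,1) · (2.2/5.9)^1 · (3.7/5.9)^2 ≈ 0.4399.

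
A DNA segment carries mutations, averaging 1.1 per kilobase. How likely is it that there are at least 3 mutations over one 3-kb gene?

Over the interval, μ = 1.1 × 3 = 3.3 (a 3-kb gene = 3 kilobases).
P(N ≥ 3) = 1 − P(N ≤ 2) = 1 − Σ_{j=0}^{2} e^(−μ) μ^j/j! ≈ 0.6406.

0.6406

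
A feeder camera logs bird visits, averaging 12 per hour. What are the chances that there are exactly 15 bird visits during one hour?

0.0724

With mean μ = 12 per hour,
P(N = 15) = e^(−μ) μ^15/15! = e^(−12) · 12^15/1307674368000 ≈ 0.0724.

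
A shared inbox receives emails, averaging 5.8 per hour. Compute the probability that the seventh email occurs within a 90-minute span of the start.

0.7645

Over the interval, μ = 5.8 × 1.5 = 8.7 (a 90-minute span = 1.5 hours).
The seventh arrival falls in the interval iff at least 7 events occur there: P(S_7 ≤ t) = P(N ≥ 7) = 1 − P(N ≤ 6) ≈ 0.7645.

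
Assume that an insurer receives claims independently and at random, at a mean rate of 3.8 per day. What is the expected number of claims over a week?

E[N] = λt = 3.8 × 7 = 26.6 (a week = 7 days).

26.6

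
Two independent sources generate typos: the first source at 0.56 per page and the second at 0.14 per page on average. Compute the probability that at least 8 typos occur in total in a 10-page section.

0.4013

Independent Poisson processes superpose: combined rate λ = 0.56 + 0.14 = 0.7 per page.
Over the interval, μ = 0.7 × 10 = 7 (a 10-page section = 10 pages).
P(N ≥ 8) = 1 − P(N ≤ 7) ≈ 0.4013.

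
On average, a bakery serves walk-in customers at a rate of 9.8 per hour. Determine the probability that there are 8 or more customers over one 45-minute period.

Over the interval, μ = 9.8 × 0.75 = 7.35 (a 45-minute period = 0.75 hours).
P(N ≥ 8) = 1 − P(N ≤ 7) = 1 − Σ_{j=0}^{7} e^(−μ) μ^j/j! ≈ 0.4533.

0.4533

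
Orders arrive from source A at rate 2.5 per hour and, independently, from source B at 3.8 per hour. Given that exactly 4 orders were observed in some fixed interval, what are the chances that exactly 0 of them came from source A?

0.1324

Given the total, each event is independently from source A with probability p = λ_A/(λ_A+λ_B) = 2.5/6.3 ≈ 0.3968.
So K ~ Binomial(4, 2.5/6.3): P(K = 0) = C(4,0) · (2.5/6.3)^0 · (3.8/6.3)^4 ≈ 0.1324.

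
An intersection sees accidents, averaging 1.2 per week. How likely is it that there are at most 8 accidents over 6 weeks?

0.7027

Over the interval, μ = 1.2 × 6 = 7.2 (6 weeks).
P(N ≤ 8) = Σ_{j=0}^{8} e^(−μ) μ^j/j! ≈ 0.7027.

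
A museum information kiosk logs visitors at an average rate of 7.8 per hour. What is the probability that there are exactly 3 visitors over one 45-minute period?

Over the interval, μ = 7.8 × 0.75 = 5.85 (a 45-minute period = 0.75 hours).
P(N = 3) = e^(−μ) μ^3/3! = e^(−5.85) · 5.85^3/6 ≈ 0.0961.

0.0961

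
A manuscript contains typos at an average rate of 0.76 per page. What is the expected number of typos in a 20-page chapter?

15.2

E[N] = λt = 0.76 × 20 = 15.2 (a 20-page chapter = 20 pages).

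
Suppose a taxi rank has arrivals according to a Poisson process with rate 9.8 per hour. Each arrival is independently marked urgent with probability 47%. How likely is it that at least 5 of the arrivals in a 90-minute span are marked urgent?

Thinning: the arrivals that are marked urgent themselves form a Poisson process with rate 0.47 × 9.8 = 4.606 per hour.
Over the interval, μ = 4.606 × 1.5 = 6.909 (a 90-minute span = 1.5 hours).
P(N ≥ 5) = 1 − P(N ≤ 4) ≈ 0.8185.

0.8185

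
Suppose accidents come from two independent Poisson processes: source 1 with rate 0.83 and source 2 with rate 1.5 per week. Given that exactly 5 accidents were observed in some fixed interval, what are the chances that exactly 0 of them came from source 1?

Given the total, each event is independently from source 1 with probability p = λ_1/(λ_1+λ_2) = 0.83/2.33 ≈ 0.3562.
So K ~ Binomial(5, 0.83/2.33): P(K = 0) = C(5,0) · (0.83/2.33)^0 · (1.5/2.33)^5 ≈ 0.1106.

0.1106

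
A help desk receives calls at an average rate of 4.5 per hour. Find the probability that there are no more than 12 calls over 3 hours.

Over the interval, μ = 4.5 × 3 = 13.5 (3 hours).
P(N ≤ 12) = Σ_{j=0}^{12} e^(−μ) μ^j/j! ≈ 0.4093.

0.4093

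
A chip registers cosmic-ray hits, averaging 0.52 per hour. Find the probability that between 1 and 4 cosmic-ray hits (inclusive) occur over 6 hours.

0.7506

Over the interval, μ = 0.52 × 6 = 3.12 (6 hours).
P(1 ≤ N ≤ 4) = Σ_{j=1}^{4} e^(−3.12) · 3.12^j/j! ≈ 0.7506.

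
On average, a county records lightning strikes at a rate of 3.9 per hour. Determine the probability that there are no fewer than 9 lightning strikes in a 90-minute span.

Over the interval, μ = 3.9 × 1.5 = 5.85 (a 90-minute span = 1.5 hours).
P(N ≥ 9) = 1 − P(N ≤ 8) = 1 − Σ_{j=0}^{8} e^(−μ) μ^j/j! ≈ 0.1377.

0.1377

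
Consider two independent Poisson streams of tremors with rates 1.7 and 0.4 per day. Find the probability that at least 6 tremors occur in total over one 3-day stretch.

Independent Poisson processes superpose: combined rate λ = 1.7 + 0.4 = 2.1 per day.
Over the interval, μ = 2.1 × 3 = 6.3 (a 3-day stretch = 3 days).
P(N ≥ 6) = 1 − P(N ≤ 5) ≈ 0.6012.

0.6012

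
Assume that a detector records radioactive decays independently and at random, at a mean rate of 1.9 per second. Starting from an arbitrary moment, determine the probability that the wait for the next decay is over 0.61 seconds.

The wait for the next event is exponential with rate λ = 1.9 per second.
P(T > 0.61) = e^(−λt) = e^(−1.9 × 0.61) = e^(−1.159) ≈ 0.3138.

0.3138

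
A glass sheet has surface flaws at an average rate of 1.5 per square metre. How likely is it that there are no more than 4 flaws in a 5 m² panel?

Over the interval, μ = 1.5 × 5 = 7.5 (a 5 m² panel = 5 square metres).
P(N ≤ 4) = Σ_{j=0}^{4} e^(−μ) μ^j/j! ≈ 0.1321.

0.1321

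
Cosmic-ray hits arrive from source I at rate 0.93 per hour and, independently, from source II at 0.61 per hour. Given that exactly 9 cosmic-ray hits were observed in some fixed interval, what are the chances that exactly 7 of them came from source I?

Given the total, each event is independently from source I with probability p = λ_I/(λ_I+λ_II) = 0.93/1.54 ≈ 0.6039.
So K ~ Binomial(9, 0.93/1.54): P(K = 7) = C(9,7) · (0.93/1.54)^7 · (0.61/1.54)^2 ≈ 0.1654.

0.1654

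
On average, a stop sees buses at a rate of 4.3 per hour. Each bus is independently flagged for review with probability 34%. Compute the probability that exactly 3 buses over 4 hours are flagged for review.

0.0962

Thinning: the buses that are flagged for review themselves form a Poisson process with rate 0.34 × 4.3 = 1.462 per hour.
Over the interval, μ = 1.462 × 4 = 5.848 (4 hours).
P(N = 3) = e^(−5.848) · 5.848^3/3! ≈ 0.0962.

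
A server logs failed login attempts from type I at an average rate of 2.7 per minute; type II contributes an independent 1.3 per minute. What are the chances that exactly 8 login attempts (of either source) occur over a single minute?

Independent Poisson processes superpose: combined rate λ = 2.7 + 1.3 = 4 per minute.
So μ = 4.
P(N = 8) = e^(−4) · 4^8/8! ≈ 0.0298.

0.0298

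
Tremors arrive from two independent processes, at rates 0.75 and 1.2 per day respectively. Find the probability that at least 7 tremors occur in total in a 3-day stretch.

Independent Poisson processes superpose: combined rate λ = 0.75 + 1.2 = 1.95 per day.
Over the interval, μ = 1.95 × 3 = 5.85 (a 3-day stretch = 3 days).
P(N ≥ 7) = 1 − P(N ≤ 6) ≈ 0.3696.

0.3696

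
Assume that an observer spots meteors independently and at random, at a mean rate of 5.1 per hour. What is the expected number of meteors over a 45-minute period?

E[N] = λt = 5.1 × 0.75 = 3.825 (a 45-minute period = 0.75 hours).

3.825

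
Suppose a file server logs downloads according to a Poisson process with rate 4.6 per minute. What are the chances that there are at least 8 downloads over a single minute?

0.0951

With mean μ = 4.6 per minute,
P(N ≥ 8) = 1 − P(N ≤ 7) = 1 − Σ_{j=0}^{7} e^(−μ) μ^j/j! ≈ 0.0951.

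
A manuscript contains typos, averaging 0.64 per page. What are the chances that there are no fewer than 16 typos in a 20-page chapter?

0.2190

Over the interval, μ = 0.64 × 20 = 12.8 (a 20-page chapter = 20 pages).
P(N ≥ 16) = 1 − P(N ≤ 15) = 1 − Σ_{j=0}^{15} e^(−μ) μ^j/j! ≈ 0.2190.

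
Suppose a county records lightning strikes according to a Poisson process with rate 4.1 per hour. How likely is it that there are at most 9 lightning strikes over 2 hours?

0.6915

Over the interval, μ = 4.1 × 2 = 8.2 (2 hours).
P(N ≤ 9) = Σ_{j=0}^{9} e^(−μ) μ^j/j! ≈ 0.6915.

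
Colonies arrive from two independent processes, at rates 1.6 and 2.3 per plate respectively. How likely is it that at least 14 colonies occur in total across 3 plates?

Independent Poisson processes superpose: combined rate λ = 1.6 + 2.3 = 3.9 per plate.
Over the interval, μ = 3.9 × 3 = 11.7 (3 plates).
P(N ≥ 14) = 1 − P(N ≤ 13) ≈ 0.2872.

0.2872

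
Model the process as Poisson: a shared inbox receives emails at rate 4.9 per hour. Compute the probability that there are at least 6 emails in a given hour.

0.3665

With mean μ = 4.9 per hour,
P(N ≥ 6) = 1 − P(N ≤ 5) = 1 − Σ_{j=0}^{5} e^(−μ) μ^j/j! ≈ 0.3665.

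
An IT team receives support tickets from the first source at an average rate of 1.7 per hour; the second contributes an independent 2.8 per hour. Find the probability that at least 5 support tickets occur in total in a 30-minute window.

0.0780

Independent Poisson processes superpose: combined rate λ = 1.7 + 2.8 = 4.5 per hour.
Over the interval, μ = 4.5 × 0.5 = 2.25 (a 30-minute window = 0.5 hours).
P(N ≥ 5) = 1 − P(N ≤ 4) ≈ 0.0780.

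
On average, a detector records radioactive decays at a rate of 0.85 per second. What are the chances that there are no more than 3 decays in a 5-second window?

Over the interval, μ = 0.85 × 5 = 4.25 (a 5-second window = 5 seconds).
P(N ≤ 3) = Σ_{j=0}^{3} e^(−μ) μ^j/j! ≈ 0.3862.

0.3862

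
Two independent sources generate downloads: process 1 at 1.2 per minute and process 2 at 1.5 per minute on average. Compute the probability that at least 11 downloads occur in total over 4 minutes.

0.5160

Independent Poisson processes superpose: combined rate λ = 1.2 + 1.5 = 2.7 per minute.
Over the interval, μ = 2.7 × 4 = 10.8 (4 minutes).
P(N ≥ 11) = 1 − P(N ≤ 10) ≈ 0.5160.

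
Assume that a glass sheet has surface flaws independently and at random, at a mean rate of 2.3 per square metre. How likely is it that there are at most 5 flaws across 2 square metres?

Over the interval, μ = 2.3 × 2 = 4.6 (2 square metres).
P(N ≤ 5) = Σ_{j=0}^{5} e^(−μ) μ^j/j! ≈ 0.6858.

0.6858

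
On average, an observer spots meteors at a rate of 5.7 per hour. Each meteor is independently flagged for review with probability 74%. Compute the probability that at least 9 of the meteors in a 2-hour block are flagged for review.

Thinning: the meteors that are flagged for review themselves form a Poisson process with rate 0.74 × 5.7 = 4.218 per hour.
Over the interval, μ = 4.218 × 2 = 8.436 (a 2-hour block = 2 hours).
P(N ≥ 9) = 1 − P(N ≤ 8) ≈ 0.4681.

0.4681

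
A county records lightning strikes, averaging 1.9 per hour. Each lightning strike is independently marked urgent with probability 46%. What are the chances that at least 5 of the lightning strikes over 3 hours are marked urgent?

Thinning: the lightning strikes that are marked urgent themselves form a Poisson process with rate 0.46 × 1.9 = 0.874 per hour.
Over the interval, μ = 0.874 × 3 = 2.622 (3 hours).
P(N ≥ 5) = 1 − P(N ≤ 4) ≈ 0.1257.

0.1257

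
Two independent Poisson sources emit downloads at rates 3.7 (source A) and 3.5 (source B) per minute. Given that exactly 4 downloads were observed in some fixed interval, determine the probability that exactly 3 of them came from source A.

0.2639

Given the total, each event is independently from source A with probability p = λ_A/(λ_A+λ_B) = 3.7/7.2 ≈ 0.5139.
So K ~ Binomial(4, 3.7/7.2): P(K = 3) = C(4,3) · (3.7/7.2)^3 · (3.5/7.2)^1 ≈ 0.2639.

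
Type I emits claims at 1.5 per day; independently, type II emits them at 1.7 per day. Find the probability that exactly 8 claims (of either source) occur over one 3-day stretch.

Independent Poisson processes superpose: combined rate λ = 1.5 + 1.7 = 3.2 per day.
Over the interval, μ = 3.2 × 3 = 9.6 (a 3-day stretch = 3 days).
P(N = 8) = e^(−9.6) · 9.6^8/8! ≈ 0.1212.

0.1212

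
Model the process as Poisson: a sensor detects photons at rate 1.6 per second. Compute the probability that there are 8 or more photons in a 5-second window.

0.5470

Over the interval, μ = 1.6 × 5 = 8 (a 5-second window = 5 seconds).
P(N ≥ 8) = 1 − P(N ≤ 7) = 1 − Σ_{j=0}^{7} e^(−μ) μ^j/j! ≈ 0.5470.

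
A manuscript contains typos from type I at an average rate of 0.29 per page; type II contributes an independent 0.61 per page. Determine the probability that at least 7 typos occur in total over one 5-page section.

Independent Poisson processes superpose: combined rate λ = 0.29 + 0.61 = 0.9 per page.
Over the interval, μ = 0.9 × 5 = 4.5 (a 5-page section = 5 pages).
P(N ≥ 7) = 1 − P(N ≤ 6) ≈ 0.1689.

0.1689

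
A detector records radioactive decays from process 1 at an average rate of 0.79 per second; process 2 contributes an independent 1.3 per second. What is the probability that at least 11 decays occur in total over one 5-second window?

Independent Poisson processes superpose: combined rate λ = 0.79 + 1.3 = 2.09 per second.
Over the interval, μ = 2.09 × 5 = 10.45 (a 5-second window = 5 seconds).
P(N ≥ 11) = 1 − P(N ≤ 10) ≈ 0.4731.

0.4731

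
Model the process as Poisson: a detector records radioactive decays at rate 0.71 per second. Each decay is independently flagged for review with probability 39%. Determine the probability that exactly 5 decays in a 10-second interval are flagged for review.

0.0851

Thinning: the decays that are flagged for review themselves form a Poisson process with rate 0.39 × 0.71 = 0.2769 per second.
Over the interval, μ = 0.2769 × 10 = 2.769 (a 10-second interval = 10 seconds).
P(N = 5) = e^(−2.769) · 2.769^5/5! ≈ 0.0851.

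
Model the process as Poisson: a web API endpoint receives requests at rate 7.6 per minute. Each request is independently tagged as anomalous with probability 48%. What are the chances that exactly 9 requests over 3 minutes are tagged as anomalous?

0.1096

Thinning: the requests that are tagged as anomalous themselves form a Poisson process with rate 0.48 × 7.6 = 3.648 per minute.
Over the interval, μ = 3.648 × 3 = 10.944 (3 minutes).
P(N = 9) = e^(−10.944) · 10.944^9/9! ≈ 0.1096.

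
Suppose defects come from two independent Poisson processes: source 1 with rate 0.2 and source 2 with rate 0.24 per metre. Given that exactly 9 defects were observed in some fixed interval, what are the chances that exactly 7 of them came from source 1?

Given the total, each event is independently from source 1 with probability p = λ_1/(λ_1+λ_2) = 0.2/0.44 ≈ 0.4545.
So K ~ Binomial(9, 0.2/0.44): P(K = 7) = C(9,7) · (0.2/0.44)^7 · (0.24/0.44)^2 ≈ 0.0429.

0.0429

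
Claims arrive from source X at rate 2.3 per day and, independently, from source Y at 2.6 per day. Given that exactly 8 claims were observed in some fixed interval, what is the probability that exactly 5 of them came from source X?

0.1906

Given the total, each event is independently from source X with probability p = λ_X/(λ_X+λ_Y) = 2.3/4.9 ≈ 0.4694.
So K ~ Binomial(8, 2.3/4.9): P(K = 5) = C(8,5) · (2.3/4.9)^5 · (2.6/4.9)^3 ≈ 0.1906.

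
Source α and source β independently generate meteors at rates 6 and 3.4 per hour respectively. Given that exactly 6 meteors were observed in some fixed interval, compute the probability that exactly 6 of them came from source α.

0.0676

Given the total, each event is independently from source α with probability p = λ_α/(λ_α+λ_β) = 6/9.4 ≈ 0.6383.
So K ~ Binomial(6, 6/9.4): P(K = 6) = C(6,6) · (6/9.4)^6 · (3.4/9.4)^0 ≈ 0.0676.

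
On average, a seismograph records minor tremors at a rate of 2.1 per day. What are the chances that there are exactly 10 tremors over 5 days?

0.1236

Over the interval, μ = 2.1 × 5 = 10.5 (5 days).
P(N = 10) = e^(−μ) μ^10/10! = e^(−10.5) · 10.5^10/3628800 ≈ 0.1236.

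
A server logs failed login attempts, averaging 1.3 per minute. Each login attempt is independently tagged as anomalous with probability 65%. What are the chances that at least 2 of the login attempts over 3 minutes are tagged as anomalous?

Thinning: the login attempts that are tagged as anomalous themselves form a Poisson process with rate 0.65 × 1.3 = 0.845 per minute.
Over the interval, μ = 0.845 × 3 = 2.535 (3 minutes).
P(N ≥ 2) = 1 − P(N ≤ 1) ≈ 0.7198.

0.7198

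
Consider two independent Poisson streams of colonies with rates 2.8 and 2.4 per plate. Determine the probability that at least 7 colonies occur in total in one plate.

0.2676

Independent Poisson processes superpose: combined rate λ = 2.8 + 2.4 = 5.2 per plate.
So μ = 5.2.
P(N ≥ 7) = 1 − P(N ≤ 6) ≈ 0.2676.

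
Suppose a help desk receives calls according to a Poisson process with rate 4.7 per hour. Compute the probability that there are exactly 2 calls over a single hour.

With mean μ = 4.7 per hour,
P(N = 2) = e^(−μ) μ^2/2! = e^(−4.7) · 4.7^2/2 ≈ 0.1005.

0.1005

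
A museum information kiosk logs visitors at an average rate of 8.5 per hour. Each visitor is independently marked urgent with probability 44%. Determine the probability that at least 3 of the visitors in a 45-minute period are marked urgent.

Thinning: the visitors that are marked urgent themselves form a Poisson process with rate 0.44 × 8.5 = 3.74 per hour.
Over the interval, μ = 3.74 × 0.75 = 2.805 (a 45-minute period = 0.75 hours).
P(N ≥ 3) = 1 − P(N ≤ 2) ≈ 0.5317.

0.5317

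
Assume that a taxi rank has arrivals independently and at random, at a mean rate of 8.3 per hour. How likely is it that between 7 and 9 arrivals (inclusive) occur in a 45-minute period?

0.3295

Over the interval, μ = 8.3 × 0.75 = 6.225 (a 45-minute period = 0.75 hours).
P(7 ≤ N ≤ 9) = Σ_{j=7}^{9} e^(−6.225) · 6.225^j/j! ≈ 0.3295.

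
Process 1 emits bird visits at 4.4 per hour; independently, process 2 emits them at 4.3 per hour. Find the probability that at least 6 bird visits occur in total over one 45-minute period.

0.6346

Independent Poisson processes superpose: combined rate λ = 4.4 + 4.3 = 8.7 per hour.
Over the interval, μ = 8.7 × 0.75 = 6.525 (a 45-minute period = 0.75 hours).
P(N ≥ 6) = 1 − P(N ≤ 5) ≈ 0.6346.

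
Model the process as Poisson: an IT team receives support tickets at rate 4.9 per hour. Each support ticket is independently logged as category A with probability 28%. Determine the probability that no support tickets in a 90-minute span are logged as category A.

0.1277

Thinning: the support tickets that are logged as category A themselves form a Poisson process with rate 0.28 × 4.9 = 1.372 per hour.
Over the interval, μ = 1.372 × 1.5 = 2.058 (a 90-minute span = 1.5 hours).
P(N = 0) = e^(−2.058) · 2.058^0/0! ≈ 0.1277.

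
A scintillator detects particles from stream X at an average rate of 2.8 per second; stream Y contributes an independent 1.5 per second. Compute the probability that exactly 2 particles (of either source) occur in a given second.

Independent Poisson processes superpose: combined rate λ = 2.8 + 1.5 = 4.3 per second.
So μ = 4.3.
P(N = 2) = e^(−4.3) · 4.3^2/2! ≈ 0.1254.

0.1254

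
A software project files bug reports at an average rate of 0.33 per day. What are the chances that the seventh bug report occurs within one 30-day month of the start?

0.8634

Over the interval, μ = 0.33 × 30 = 9.9 (a 30-day month = 30 days).
The seventh arrival falls in the interval iff at least 7 events occur there: P(S_7 ≤ t) = P(N ≥ 7) = 1 − P(N ≤ 6) ≈ 0.8634.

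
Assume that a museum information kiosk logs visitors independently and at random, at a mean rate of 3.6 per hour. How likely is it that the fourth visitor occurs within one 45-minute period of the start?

0.2859

Over the interval, μ = 3.6 × 0.75 = 2.7 (a 45-minute period = 0.75 hours).
The fourth arrival falls in the interval iff at least 4 events occur there: P(S_4 ≤ t) = P(N ≥ 4) = 1 − P(N ≤ 3) ≈ 0.2859.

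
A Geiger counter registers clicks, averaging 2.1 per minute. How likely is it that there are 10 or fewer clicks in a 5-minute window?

0.5207

Over the interval, μ = 2.1 × 5 = 10.5 (a 5-minute window = 5 minutes).
P(N ≤ 10) = Σ_{j=0}^{10} e^(−μ) μ^j/j! ≈ 0.5207.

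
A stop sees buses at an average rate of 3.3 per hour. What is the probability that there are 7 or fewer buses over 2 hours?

Over the interval, μ = 3.3 × 2 = 6.6 (2 hours).
P(N ≤ 7) = Σ_{j=0}^{7} e^(−μ) μ^j/j! ≈ 0.6581.

0.6581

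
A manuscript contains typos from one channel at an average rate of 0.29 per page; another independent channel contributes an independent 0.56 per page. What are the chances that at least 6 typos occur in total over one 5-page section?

Independent Poisson processes superpose: combined rate λ = 0.29 + 0.56 = 0.85 per page.
Over the interval, μ = 0.85 × 5 = 4.25 (a 5-page section = 5 pages).
P(N ≥ 6) = 1 − P(N ≤ 5) ≈ 0.2551.

0.2551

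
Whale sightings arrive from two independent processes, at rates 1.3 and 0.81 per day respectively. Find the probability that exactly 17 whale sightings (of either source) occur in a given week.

Independent Poisson processes superpose: combined rate λ = 1.3 + 0.81 = 2.11 per day.
Over the interval, μ = 2.11 × 7 = 14.77 (a week = 7 days).
P(N = 17) = e^(−14.77) · 14.77^17/17! ≈ 0.0820.

0.0820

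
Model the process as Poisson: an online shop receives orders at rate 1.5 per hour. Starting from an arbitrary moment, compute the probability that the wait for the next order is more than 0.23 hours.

0.7082

The wait for the next event is exponential with rate λ = 1.5 per hour.
P(T > 0.23) = e^(−λt) = e^(−1.5 × 0.23) = e^(−0.345) ≈ 0.7082.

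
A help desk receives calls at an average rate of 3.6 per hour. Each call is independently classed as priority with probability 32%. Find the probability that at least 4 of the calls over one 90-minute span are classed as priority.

0.0974

Thinning: the calls that are classed as priority themselves form a Poisson process with rate 0.32 × 3.6 = 1.152 per hour.
Over the interval, μ = 1.152 × 1.5 = 1.728 (a 90-minute span = 1.5 hours).
P(N ≥ 4) = 1 − P(N ≤ 3) ≈ 0.0974.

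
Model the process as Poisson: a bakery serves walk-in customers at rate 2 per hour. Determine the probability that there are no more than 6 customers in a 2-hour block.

Over the interval, μ = 2 × 2 = 4 (a 2-hour block = 2 hours).
P(N ≤ 6) = Σ_{j=0}^{6} e^(−μ) μ^j/j! ≈ 0.8893.

0.8893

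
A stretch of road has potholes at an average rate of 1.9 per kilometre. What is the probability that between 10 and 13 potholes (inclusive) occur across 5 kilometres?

Over the interval, μ = 1.9 × 5 = 9.5 (5 kilometres).
P(10 ≤ N ≤ 13) = Σ_{j=10}^{13} e^(−9.5) · 9.5^j/j! ≈ 0.3763.

0.3763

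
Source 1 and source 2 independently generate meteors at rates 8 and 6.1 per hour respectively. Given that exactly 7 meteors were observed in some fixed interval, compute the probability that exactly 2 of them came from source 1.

0.1025

Given the total, each event is independently from source 1 with probability p = λ_1/(λ_1+λ_2) = 8/14.1 ≈ 0.5674.
So K ~ Binomial(7, 8/14.1): P(K = 2) = C(7,2) · (8/14.1)^2 · (6.1/14.1)^5 ≈ 0.1025.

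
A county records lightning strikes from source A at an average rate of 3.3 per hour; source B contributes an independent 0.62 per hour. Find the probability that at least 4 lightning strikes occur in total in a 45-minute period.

0.3393

Independent Poisson processes superpose: combined rate λ = 3.3 + 0.62 = 3.92 per hour.
Over the interval, μ = 3.92 × 0.75 = 2.94 (a 45-minute period = 0.75 hours).
P(N ≥ 4) = 1 − P(N ≤ 3) ≈ 0.3393.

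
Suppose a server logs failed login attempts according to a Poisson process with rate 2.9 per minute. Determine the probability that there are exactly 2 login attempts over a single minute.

With mean μ = 2.9 per minute,
P(N = 2) = e^(−μ) μ^2/2! = e^(−2.9) · 2.9^2/2 ≈ 0.2314.

0.2314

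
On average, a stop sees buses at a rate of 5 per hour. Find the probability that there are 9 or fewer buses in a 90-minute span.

0.7764

Over the interval, μ = 5 × 1.5 = 7.5 (a 90-minute span = 1.5 hours).
P(N ≤ 9) = Σ_{j=0}^{9} e^(−μ) μ^j/j! ≈ 0.7764.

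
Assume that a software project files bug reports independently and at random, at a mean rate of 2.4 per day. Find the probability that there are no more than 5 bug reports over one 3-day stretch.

0.2759

Over the interval, μ = 2.4 × 3 = 7.2 (a 3-day stretch = 3 days).
P(N ≤ 5) = Σ_{j=0}^{5} e^(−μ) μ^j/j! ≈ 0.2759.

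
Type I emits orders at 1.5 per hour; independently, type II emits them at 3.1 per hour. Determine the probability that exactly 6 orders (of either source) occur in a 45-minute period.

0.0743

Independent Poisson processes superpose: combined rate λ = 1.5 + 3.1 = 4.6 per hour.
Over the interval, μ = 4.6 × 0.75 = 3.45 (a 45-minute period = 0.75 hours).
P(N = 6) = e^(−3.45) · 3.45^6/6! ≈ 0.0743.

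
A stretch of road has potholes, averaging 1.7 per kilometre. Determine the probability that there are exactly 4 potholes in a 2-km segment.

Over the interval, μ = 1.7 × 2 = 3.4 (a 2-km segment = 2 kilometres).
P(N = 4) = e^(−μ) μ^4/4! = e^(−3.4) · 3.4^4/24 ≈ 0.1858.

0.1858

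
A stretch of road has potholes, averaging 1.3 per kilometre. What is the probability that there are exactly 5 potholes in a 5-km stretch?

Over the interval, μ = 1.3 × 5 = 6.5 (a 5-km stretch = 5 kilometres).
P(N = 5) = e^(−μ) μ^5/5! = e^(−6.5) · 6.5^5/120 ≈ 0.1454.

0.1454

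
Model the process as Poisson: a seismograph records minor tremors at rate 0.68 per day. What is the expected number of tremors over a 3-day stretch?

2.04

E[N] = λt = 0.68 × 3 = 2.04 (a 3-day stretch = 3 days).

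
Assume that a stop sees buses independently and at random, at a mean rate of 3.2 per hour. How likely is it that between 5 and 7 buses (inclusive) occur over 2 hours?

Over the interval, μ = 3.2 × 2 = 6.4 (2 hours).
P(5 ≤ N ≤ 7) = Σ_{j=5}^{7} e^(−6.4) · 6.4^j/j! ≈ 0.4523.

0.4523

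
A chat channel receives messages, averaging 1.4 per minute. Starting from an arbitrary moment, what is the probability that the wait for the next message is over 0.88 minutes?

0.2917

The wait for the next event is exponential with rate λ = 1.4 per minute.
P(T > 0.88) = e^(−λt) = e^(−1.4 × 0.88) = e^(−1.232) ≈ 0.2917.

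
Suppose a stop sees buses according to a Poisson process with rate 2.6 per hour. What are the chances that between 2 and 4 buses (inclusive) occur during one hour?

0.6100

With mean μ = 2.6 per hour,
P(2 ≤ N ≤ 4) = Σ_{j=2}^{4} e^(−2.6) · 2.6^j/j! ≈ 0.6100.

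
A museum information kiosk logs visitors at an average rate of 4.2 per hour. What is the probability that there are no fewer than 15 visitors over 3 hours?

Over the interval, μ = 4.2 × 3 = 12.6 (3 hours).
P(N ≥ 15) = 1 − P(N ≤ 14) = 1 − Σ_{j=0}^{14} e^(−μ) μ^j/j! ≈ 0.2847.

0.2847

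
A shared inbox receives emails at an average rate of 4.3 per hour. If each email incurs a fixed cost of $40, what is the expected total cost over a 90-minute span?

E[N] = 4.3 × 1.5 = 6.45 (a 90-minute span = 1.5 hours); E[cost] = 6.45 × $40 = $258.

$258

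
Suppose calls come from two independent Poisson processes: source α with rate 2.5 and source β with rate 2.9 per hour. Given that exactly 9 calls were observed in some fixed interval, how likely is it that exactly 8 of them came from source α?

0.0102

Given the total, each event is independently from source α with probability p = λ_α/(λ_α+λ_β) = 2.5/5.4 ≈ 0.4630.
So K ~ Binomial(9, 2.5/5.4): P(K = 8) = C(9,8) · (2.5/5.4)^8 · (2.9/5.4)^1 ≈ 0.0102.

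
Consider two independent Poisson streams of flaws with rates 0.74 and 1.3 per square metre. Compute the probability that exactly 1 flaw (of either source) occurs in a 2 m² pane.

0.0690

Independent Poisson processes superpose: combined rate λ = 0.74 + 1.3 = 2.04 per square metre.
Over the interval, μ = 2.04 × 2 = 4.08 (a 2 m² pane = 2 square metres).
P(N = 1) = e^(−4.08) · 4.08^1/1! ≈ 0.0690.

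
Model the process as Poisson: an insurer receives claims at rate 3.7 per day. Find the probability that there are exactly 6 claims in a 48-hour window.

Over the interval, μ = 3.7 × 2 = 7.4 (a 48-hour window = 2 days).
P(N = 6) = e^(−μ) μ^6/6! = e^(−7.4) · 7.4^6/720 ≈ 0.1394.

0.1394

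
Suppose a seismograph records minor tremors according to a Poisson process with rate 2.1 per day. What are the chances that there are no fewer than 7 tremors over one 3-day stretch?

Over the interval, μ = 2.1 × 3 = 6.3 (a 3-day stretch = 3 days).
P(N ≥ 7) = 1 − P(N ≤ 6) = 1 − Σ_{j=0}^{6} e^(−μ) μ^j/j! ≈ 0.4418.

0.4418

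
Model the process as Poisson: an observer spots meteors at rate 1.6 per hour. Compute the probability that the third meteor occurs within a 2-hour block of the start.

0.6201

Over the interval, μ = 1.6 × 2 = 3.2 (a 2-hour block = 2 hours).
The third arrival falls in the interval iff at least 3 events occur there: P(S_3 ≤ t) = P(N ≥ 3) = 1 − P(N ≤ 2) ≈ 0.6201.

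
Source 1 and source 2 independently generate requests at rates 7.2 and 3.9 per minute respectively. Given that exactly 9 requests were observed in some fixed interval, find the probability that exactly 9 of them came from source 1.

0.0203

Given the total, each event is independently from source 1 with probability p = λ_1/(λ_1+λ_2) = 7.2/11.1 ≈ 0.6486.
So K ~ Binomial(9, 7.2/11.1): P(K = 9) = C(9,9) · (7.2/11.1)^9 · (3.9/11.1)^0 ≈ 0.0203.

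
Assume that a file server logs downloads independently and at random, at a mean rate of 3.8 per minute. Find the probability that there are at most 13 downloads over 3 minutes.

Over the interval, μ = 3.8 × 3 = 11.4 (3 minutes).
P(N ≤ 13) = Σ_{j=0}^{13} e^(−μ) μ^j/j! ≈ 0.7430.

0.7430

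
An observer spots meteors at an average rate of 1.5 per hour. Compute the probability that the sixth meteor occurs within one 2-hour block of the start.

0.0839

Over the interval, μ = 1.5 × 2 = 3 (a 2-hour block = 2 hours).
The sixth arrival falls in the interval iff at least 6 events occur there: P(S_6 ≤ t) = P(N ≥ 6) = 1 − P(N ≤ 5) ≈ 0.0839.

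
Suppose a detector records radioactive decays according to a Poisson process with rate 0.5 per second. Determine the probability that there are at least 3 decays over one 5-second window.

0.4562

Over the interval, μ = 0.5 × 5 = 2.5 (a 5-second window = 5 seconds).
P(N ≥ 3) = 1 − P(N ≤ 2) = 1 − Σ_{j=0}^{2} e^(−μ) μ^j/j! ≈ 0.4562.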